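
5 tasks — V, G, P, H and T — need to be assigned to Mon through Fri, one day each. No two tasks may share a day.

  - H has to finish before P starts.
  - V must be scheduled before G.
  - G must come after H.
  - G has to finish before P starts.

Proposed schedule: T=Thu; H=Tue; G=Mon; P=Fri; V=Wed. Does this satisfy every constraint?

No — it violates: V must be scheduled before G

No two tasks may share a day — holds.
H has to finish before P starts — holds.
G has to finish before P starts — holds.
G must come after H — violated.
V must be scheduled before G — violated.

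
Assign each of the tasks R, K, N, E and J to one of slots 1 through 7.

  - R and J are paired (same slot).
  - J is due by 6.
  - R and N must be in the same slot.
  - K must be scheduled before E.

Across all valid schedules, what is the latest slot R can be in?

R must be in the same slot as J, which can't be after 6, so R is at most 6.
R at 6 is achievable: J -> 6; N -> 6; R -> 6; K -> 1; E -> 2.

6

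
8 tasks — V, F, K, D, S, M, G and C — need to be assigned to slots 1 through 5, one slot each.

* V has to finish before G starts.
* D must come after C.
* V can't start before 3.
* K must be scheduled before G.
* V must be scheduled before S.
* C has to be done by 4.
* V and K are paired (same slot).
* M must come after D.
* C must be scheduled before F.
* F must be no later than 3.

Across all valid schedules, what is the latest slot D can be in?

Precedence pushes D to at least 2; downstream work caps D at 4.
D at 4 is achievable: D in 4, V in 3, K in 3, M in 5, S in 4, G in 4, F in 2, C in 1.

4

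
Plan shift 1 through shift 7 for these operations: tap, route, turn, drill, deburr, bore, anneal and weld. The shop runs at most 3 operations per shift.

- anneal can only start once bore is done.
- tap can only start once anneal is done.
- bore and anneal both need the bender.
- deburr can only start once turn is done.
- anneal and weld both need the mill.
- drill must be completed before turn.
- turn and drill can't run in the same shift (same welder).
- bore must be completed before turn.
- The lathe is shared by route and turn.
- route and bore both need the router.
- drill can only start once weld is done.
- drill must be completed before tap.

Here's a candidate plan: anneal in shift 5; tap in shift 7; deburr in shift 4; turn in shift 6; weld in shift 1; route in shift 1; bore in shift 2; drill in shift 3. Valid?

Invalid. deburr can only start once turn is done.

drill must be completed before tap — holds.
The shop runs at most 3 operations per shift — holds.
anneal can only start once bore is done — holds.
bore and anneal both need the bender — holds.
deburr can only start once turn is done — violated.
route and bore both need the router — holds.
bore must be completed before turn — holds.
The lathe is shared by route and turn — holds.
anneal and weld both need the mill — holds.
drill can only start once weld is done — holds.
tap can only start once anneal is done — holds.
turn and drill can't run in the same shift (same welder) — holds.
drill must be completed before turn — holds.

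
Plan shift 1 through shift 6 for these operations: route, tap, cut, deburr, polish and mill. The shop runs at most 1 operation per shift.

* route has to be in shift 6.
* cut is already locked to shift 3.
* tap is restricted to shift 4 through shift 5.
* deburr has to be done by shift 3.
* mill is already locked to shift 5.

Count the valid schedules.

Enumerating: tap in shift 4; route in shift 6; mill in shift 5; polish in shift 2; cut in shift 3; deburr in shift 1 | tap=shift 4; deburr=shift 2; polish=shift 1; route=shift 6; mill=shift 5; cut=shift 3.

2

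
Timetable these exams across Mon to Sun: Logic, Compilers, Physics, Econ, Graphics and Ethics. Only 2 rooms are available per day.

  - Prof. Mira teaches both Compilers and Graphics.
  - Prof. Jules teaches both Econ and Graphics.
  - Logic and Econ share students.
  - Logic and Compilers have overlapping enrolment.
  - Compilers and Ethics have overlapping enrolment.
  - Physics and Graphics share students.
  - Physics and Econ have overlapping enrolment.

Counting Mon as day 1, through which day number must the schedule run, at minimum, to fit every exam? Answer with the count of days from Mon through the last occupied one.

With at most 2 per day and 6 exams, at least 3 days are needed.
3 works (last occupied day: Wed): for example Econ in Tue, Physics in Mon, Compilers in Tue, Graphics in Wed, Ethics in Wed, Logic in Mon.

3 days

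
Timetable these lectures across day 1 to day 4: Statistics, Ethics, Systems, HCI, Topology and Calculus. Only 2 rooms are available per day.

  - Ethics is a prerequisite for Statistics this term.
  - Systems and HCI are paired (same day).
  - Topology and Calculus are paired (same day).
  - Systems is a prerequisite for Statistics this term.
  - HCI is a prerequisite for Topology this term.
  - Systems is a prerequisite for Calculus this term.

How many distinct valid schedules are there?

Splitting on Statistics: it can be day 3 (2), day 4 (3). Listing each branch's schedules as (Ethics, Systems, HCI, Topology, Calculus) by day number:
Statistics=day 3: (1,2,2,4,4) (2,1,1,4,4) — 2.
Statistics=day 4: (1,2,2,3,3) (2,1,1,3,3) (3,1,1,2,2) — 3.
Summing: 2 + 3 = 5.

5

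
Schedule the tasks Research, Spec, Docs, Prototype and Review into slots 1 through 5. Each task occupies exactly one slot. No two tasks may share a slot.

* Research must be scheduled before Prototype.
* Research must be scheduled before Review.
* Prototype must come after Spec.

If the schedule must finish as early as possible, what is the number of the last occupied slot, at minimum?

The precedence chain requires at least 2 distinct slots.
With at most 1 per slot and 5 tasks, at least 5 slots are needed.
5 works (last occupied slot: 5): for example Review -> 4, Research -> 1, Spec -> 2, Prototype -> 3, Docs -> 5.

slot 5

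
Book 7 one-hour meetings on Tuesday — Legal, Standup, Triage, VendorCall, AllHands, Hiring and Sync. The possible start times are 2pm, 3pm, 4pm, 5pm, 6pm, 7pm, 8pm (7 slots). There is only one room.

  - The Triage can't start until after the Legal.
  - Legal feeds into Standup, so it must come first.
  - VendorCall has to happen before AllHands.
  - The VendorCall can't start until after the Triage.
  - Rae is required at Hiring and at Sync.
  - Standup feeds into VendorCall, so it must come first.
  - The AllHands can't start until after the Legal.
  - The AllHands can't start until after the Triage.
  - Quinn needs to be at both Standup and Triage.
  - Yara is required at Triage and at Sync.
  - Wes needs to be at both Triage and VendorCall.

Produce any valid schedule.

Standup -> 4pm, Triage -> 3pm, VendorCall -> 5pm, Hiring -> 7pm, AllHands -> 6pm, Legal -> 2pm, Sync -> 8pm

Checking: Legal(2pm) before Triage(3pm); VendorCall(5pm) before AllHands(6pm); Standup(4pm) before VendorCall(5pm); Legal(2pm) before AllHands(6pm); Triage(3pm) before VendorCall(5pm); Legal(2pm) before Standup(4pm); Triage(3pm) before AllHands(6pm); Triage(3pm) != VendorCall(5pm); Triage(3pm) != Sync(8pm); Standup(4pm) != Triage(3pm); Hiring(7pm) != Sync(8pm); max 1 per slot (cap 1).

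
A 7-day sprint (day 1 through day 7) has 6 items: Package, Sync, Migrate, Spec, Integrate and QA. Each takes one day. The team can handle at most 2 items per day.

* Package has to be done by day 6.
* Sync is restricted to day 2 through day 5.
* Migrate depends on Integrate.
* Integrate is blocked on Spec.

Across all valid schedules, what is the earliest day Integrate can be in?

day 2

Precedence pushes Integrate to at least day 2; downstream work caps Integrate at day 6.
Integrate at day 2 is achievable: Sync in day 2; Package in day 1; Integrate in day 2; Spec in day 1; Migrate in day 3; QA in day 3.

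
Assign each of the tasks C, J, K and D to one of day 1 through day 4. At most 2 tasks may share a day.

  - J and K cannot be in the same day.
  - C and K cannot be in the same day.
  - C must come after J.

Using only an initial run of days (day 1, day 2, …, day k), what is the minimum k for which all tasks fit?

3 days

The precedence chain requires at least 2 distinct days.
With at most 2 per day and 4 tasks, at least 2 days are needed.
Could 2 days be enough, i.e. nothing placed later than day 2? No: C must come after J (at day 1 or later) → {day 2}; J must come before C (at day 2 or earlier) → {day 1}; K can't share with C (day 2) → {day 1}; K can't share with J (day 1) → nothing is left.
So 2 days is not enough.
3 works (last occupied day: day 3): for example J=day 1, C=day 2, K=day 3, D=day 1.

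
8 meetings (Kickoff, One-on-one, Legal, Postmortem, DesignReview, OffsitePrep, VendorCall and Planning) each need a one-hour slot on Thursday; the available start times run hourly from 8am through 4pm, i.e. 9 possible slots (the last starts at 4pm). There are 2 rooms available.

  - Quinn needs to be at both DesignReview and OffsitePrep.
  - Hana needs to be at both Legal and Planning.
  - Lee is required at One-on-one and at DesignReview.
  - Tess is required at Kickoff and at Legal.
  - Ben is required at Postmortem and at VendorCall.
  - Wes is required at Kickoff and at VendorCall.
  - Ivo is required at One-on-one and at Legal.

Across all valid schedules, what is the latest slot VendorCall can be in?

4pm

VendorCall at 4pm is achievable: OffsitePrep=11am, Planning=10am, One-on-one=8am, VendorCall=4pm, Kickoff=8am, Legal=9am, Postmortem=9am, DesignReview=10am.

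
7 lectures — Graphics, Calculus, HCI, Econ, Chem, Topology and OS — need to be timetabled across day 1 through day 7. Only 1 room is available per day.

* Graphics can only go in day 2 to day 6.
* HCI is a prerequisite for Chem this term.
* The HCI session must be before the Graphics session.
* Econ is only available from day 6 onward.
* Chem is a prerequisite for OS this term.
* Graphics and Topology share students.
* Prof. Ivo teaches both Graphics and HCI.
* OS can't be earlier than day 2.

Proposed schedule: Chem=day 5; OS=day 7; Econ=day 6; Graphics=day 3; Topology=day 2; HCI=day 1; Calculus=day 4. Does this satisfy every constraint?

Only 1 room is available per day — holds.
HCI is a prerequisite for Chem this term — holds.
OS can't be earlier than day 2 — holds.
Graphics can only go in day 2 to day 6 — holds.
Prof. Ivo teaches both Graphics and HCI — holds.
Econ is only available from day 6 onward — holds.
Chem is a prerequisite for OS this term — holds.
Graphics and Topology share students — holds.
The HCI session must be before the Graphics session — holds.

Yes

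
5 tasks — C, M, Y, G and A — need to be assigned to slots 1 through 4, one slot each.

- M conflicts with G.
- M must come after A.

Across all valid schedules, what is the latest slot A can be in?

3

Downstream work caps A at 3.
A at 3 is achievable: A in 3; G in 1; C in 1; M in 4; Y in 1.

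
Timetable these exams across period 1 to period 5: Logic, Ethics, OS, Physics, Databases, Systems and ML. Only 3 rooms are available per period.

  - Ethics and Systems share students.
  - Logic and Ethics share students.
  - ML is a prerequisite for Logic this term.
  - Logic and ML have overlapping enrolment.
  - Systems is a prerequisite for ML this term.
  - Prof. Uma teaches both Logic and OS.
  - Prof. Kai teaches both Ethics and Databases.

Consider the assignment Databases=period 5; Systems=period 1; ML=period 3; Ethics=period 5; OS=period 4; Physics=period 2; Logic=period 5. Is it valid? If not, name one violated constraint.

No. Logic and Ethics share students is not satisfied.

Only 3 rooms are available per period — holds.
Ethics and Systems share students — holds.
Systems is a prerequisite for ML this term — holds.
Prof. Kai teaches both Ethics and Databases — violated.
Prof. Uma teaches both Logic and OS — holds.
ML is a prerequisite for Logic this term — holds.
Logic and Ethics share students — violated.
Logic and ML have overlapping enrolment — holds.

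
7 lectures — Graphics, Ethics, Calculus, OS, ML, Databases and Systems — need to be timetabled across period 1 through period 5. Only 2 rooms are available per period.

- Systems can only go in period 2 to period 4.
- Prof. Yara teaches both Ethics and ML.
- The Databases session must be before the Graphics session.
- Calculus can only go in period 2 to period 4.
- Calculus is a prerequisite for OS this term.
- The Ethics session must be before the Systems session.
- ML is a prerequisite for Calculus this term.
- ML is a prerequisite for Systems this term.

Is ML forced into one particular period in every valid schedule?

No

ML can be period 1 (e.g. ML -> period 1, Ethics -> period 2, Calculus -> period 2, Graphics -> period 3, Systems -> period 3, Databases -> period 1, OS -> period 4) or period 2 (e.g. Systems=period 3, Databases=period 1, OS=period 4, ML=period 2, Graphics=period 2, Calculus=period 3, Ethics=period 1).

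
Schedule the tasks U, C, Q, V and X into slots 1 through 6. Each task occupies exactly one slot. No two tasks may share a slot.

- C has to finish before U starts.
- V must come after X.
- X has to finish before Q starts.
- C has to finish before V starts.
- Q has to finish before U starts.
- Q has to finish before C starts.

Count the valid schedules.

12

Splitting on U: it can be 4 (2), 5 (5), 6 (5). Listing each branch's schedules as (C, Q, V, X):
U=4: (3,2,5,1) (3,2,6,1) — 2.
U=5: (3,2,4,1) (3,2,6,1) (4,2,6,1) (4,3,6,1) (4,3,6,2) — 5.
U=6: (3,2,4,1) (3,2,5,1) (4,2,5,1) (4,3,5,1) (4,3,5,2) — 5.
Summing: 2 + 5 + 5 = 12.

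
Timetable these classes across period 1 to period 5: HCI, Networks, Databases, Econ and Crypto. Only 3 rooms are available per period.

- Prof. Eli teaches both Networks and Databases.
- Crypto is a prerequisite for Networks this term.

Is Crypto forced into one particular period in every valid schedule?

Crypto can be period 1 (e.g. Databases -> period 1, Crypto -> period 1, Networks -> period 2, Econ -> period 2, HCI -> period 1) or period 2 (e.g. Econ in period 1; Networks in period 3; HCI in period 1; Crypto in period 2; Databases in period 1).

No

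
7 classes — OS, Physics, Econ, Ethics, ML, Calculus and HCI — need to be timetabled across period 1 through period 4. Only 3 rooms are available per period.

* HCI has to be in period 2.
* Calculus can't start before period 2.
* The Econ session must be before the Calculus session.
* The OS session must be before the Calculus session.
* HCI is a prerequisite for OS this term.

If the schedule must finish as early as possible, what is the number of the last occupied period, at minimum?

period 4

The precedence chain requires at least 3 distinct periods.
With at most 3 per period and 7 classes, at least 3 periods are needed.
Propagating the time windows through the other constraints, Calculus can't land before period 4, so the schedule must run through at least period 4.
4 works (last occupied period: period 4): for example Econ in period 1; HCI in period 2; OS in period 3; ML in period 2; Ethics in period 1; Physics in period 1; Calculus in period 4.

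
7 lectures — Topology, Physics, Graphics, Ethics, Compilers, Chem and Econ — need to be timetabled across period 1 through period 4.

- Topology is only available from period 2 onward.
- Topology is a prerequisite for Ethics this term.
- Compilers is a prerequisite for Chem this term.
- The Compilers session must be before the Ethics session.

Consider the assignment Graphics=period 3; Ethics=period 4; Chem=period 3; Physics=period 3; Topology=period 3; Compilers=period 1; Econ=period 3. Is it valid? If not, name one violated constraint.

Yes, all constraints hold

The Compilers session must be before the Ethics session — holds.
Topology is a prerequisite for Ethics this term — holds.
Compilers is a prerequisite for Chem this term — holds.
Topology is only available from period 2 onward — holds.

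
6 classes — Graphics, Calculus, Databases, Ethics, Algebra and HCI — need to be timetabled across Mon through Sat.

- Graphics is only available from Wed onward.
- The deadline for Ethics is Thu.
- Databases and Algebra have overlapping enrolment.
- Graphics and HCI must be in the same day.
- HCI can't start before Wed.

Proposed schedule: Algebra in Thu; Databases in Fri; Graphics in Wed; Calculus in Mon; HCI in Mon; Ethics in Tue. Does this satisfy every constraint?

No. HCI can't start before Wed is not satisfied.

The deadline for Ethics is Thu — holds.
Databases and Algebra have overlapping enrolment — holds.
HCI can't start before Wed — violated.
Graphics is only available from Wed onward — holds.
Graphics and HCI must be in the same day — violated.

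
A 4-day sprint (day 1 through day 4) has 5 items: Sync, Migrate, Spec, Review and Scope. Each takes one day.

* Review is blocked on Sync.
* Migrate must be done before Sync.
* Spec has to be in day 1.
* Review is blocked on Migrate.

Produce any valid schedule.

Sync=day 2, Migrate=day 1, Review=day 3, Scope=day 1, Spec=day 1

Checking: Sync(day 2) before Review(day 3); Migrate(day 1) before Sync(day 2); Migrate(day 1) before Review(day 3); Spec=day 1 in [day 1,day 1].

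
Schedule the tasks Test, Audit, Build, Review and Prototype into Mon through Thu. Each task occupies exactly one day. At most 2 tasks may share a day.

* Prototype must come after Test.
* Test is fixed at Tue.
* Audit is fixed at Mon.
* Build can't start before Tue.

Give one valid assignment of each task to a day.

Prototype=Wed, Review=Mon, Audit=Mon, Build=Tue, Test=Tue

Checking: Test(Tue) before Prototype(Wed); Audit=Mon in [Mon,Mon]; Build=Tue in [Tue,Thu]; Test=Tue in [Tue,Tue]; max 2 per day (cap 2).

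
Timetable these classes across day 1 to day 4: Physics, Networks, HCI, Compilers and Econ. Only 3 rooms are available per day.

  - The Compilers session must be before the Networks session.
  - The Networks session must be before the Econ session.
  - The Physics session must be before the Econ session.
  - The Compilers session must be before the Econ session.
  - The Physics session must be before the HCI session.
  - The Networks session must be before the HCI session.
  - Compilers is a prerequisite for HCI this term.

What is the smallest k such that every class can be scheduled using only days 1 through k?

The precedence chain requires at least 3 distinct days.
With at most 3 per day and 5 classes, at least 2 days are needed.
3 works (last occupied day: day 3): for example HCI in day 3; Physics in day 1; Networks in day 2; Econ in day 3; Compilers in day 1.

3 days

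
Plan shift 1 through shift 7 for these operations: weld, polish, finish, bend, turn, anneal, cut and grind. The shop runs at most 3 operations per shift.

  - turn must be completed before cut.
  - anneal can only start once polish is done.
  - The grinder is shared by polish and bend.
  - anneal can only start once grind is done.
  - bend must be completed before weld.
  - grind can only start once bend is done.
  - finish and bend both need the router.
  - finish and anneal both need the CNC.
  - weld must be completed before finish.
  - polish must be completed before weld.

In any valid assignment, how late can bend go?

Downstream work caps bend at shift 5.
bend at shift 4 is achievable: bend in shift 4, turn in shift 1, finish in shift 7, cut in shift 2, weld in shift 5, anneal in shift 6, polish in shift 1, grind in shift 5.
Nothing later works — the conflict and capacity constraints rule out every shift after shift 4.

shift 4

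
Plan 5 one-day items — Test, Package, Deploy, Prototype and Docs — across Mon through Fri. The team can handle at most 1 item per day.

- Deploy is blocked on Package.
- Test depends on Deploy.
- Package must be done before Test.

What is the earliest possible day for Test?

Precedence pushes Test to at least Wed.
Test at Wed is achievable: Docs in Fri; Test in Wed; Prototype in Thu; Package in Mon; Deploy in Tue.

Wed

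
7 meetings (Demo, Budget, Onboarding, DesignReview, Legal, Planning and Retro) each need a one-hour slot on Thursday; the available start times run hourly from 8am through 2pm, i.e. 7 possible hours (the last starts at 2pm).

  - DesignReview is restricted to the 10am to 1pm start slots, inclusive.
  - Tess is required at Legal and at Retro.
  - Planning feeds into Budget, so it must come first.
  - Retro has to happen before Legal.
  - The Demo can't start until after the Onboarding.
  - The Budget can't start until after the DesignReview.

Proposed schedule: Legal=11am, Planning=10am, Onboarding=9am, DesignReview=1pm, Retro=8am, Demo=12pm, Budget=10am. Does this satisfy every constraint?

No — it violates: The Budget can't start until after the DesignReview

The Budget can't start until after the DesignReview — violated.
Retro has to happen before Legal — holds.
DesignReview is restricted to the 10am to 1pm start slots, inclusive — holds.
Tess is required at Legal and at Retro — holds.
Planning feeds into Budget, so it must come first — violated.
The Demo can't start until after the Onboarding — holds.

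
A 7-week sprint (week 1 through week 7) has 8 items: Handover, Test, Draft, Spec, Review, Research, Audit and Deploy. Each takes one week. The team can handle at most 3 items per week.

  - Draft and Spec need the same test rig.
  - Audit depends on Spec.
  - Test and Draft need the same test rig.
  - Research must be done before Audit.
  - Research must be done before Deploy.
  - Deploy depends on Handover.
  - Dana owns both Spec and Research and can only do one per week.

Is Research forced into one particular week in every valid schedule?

No

Research can be week 1 (e.g. Deploy in week 2; Spec in week 2; Handover in week 1; Test in week 1; Research in week 1; Review in week 2; Draft in week 3; Audit in week 3) or week 2 (e.g. Audit=week 3; Spec=week 1; Review=week 2; Test=week 1; Research=week 2; Handover=week 1; Draft=week 2; Deploy=week 3).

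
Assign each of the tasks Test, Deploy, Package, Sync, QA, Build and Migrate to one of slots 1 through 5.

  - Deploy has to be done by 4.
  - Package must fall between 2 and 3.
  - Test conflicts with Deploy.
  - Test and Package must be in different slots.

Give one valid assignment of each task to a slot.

Build=1, Test=3, Package=2, Sync=1, QA=1, Migrate=1, Deploy=1

Checking: Test(3) != Package(2); Test(3) != Deploy(1); Deploy=1 in [1,4]; Package=2 in [2,3].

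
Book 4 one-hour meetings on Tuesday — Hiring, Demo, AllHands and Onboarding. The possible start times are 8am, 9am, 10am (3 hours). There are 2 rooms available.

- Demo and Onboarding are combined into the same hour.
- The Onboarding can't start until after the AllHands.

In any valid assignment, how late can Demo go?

Demo must be in the same hour as Onboarding, which can't be before 9am, so Demo is at least 9am.
Demo at 10am is achievable: Demo in 10am, AllHands in 8am, Onboarding in 10am, Hiring in 8am.

10am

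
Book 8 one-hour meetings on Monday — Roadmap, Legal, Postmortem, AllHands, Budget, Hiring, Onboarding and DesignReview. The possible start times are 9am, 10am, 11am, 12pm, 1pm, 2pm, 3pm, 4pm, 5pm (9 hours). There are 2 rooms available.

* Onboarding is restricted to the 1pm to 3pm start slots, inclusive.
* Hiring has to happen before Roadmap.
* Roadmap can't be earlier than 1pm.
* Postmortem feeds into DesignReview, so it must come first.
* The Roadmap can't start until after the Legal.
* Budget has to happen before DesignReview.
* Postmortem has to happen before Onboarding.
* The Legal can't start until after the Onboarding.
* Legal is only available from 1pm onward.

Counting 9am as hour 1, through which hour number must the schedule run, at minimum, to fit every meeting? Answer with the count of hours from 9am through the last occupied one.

7 hours

The precedence chain requires at least 4 distinct hours.
With at most 2 per hour and 8 meetings, at least 4 hours are needed.
Propagating the time windows through the other constraints, Roadmap can't land before 3pm — that is hour 7 counting from 9am — so the schedule must run through at least 7 hours.
7 works (last occupied hour: 3pm): for example DesignReview -> 10am; Roadmap -> 3pm; Hiring -> 10am; Postmortem -> 9am; Budget -> 9am; Legal -> 2pm; Onboarding -> 1pm; AllHands -> 11am.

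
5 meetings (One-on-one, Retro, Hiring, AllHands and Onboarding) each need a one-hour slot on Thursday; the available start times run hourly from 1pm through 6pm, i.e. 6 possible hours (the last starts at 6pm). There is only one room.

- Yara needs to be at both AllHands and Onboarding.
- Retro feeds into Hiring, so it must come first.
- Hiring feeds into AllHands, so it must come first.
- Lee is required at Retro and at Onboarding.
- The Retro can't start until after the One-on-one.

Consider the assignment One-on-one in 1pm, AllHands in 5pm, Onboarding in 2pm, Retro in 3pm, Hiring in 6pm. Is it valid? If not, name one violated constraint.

No. Hiring feeds into AllHands, so it must come first is not satisfied.

Hiring feeds into AllHands, so it must come first — violated.
Lee is required at Retro and at Onboarding — holds.
The Retro can't start until after the One-on-one — holds.
There is only one room — holds.
Yara needs to be at both AllHands and Onboarding — holds.
Retro feeds into Hiring, so it must come first — holds.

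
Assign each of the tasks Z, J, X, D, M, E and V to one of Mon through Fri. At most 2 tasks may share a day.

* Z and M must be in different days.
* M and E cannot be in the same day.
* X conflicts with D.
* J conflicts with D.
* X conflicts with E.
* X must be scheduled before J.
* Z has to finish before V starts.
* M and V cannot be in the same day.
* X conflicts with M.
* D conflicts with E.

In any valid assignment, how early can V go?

Precedence pushes V to at least Tue.
V at Tue is achievable: J in Tue; M in Wed; V in Tue; X in Mon; E in Thu; Z in Mon; D in Wed.

Tue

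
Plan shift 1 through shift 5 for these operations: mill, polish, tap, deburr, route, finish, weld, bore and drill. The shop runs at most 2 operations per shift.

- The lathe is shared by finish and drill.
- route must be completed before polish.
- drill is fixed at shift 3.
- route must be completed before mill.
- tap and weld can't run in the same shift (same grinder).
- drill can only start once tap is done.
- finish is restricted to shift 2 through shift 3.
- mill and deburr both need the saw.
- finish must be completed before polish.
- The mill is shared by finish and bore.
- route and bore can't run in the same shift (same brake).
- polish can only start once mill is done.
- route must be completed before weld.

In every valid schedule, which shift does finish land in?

finish's window is shift 2–shift 3.
drill is fixed at shift 3, and finish can't share a shift with drill.
So finish must be shift 2.

shift 2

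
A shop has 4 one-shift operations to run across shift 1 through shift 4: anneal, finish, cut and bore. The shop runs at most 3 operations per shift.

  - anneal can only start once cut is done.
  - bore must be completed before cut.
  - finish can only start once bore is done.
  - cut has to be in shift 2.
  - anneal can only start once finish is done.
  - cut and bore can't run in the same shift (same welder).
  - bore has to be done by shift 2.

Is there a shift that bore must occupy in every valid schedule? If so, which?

bore's window is shift 1–shift 2.
cut is fixed at shift 2, and bore can't share a shift with cut.
So bore must be shift 1.

shift 1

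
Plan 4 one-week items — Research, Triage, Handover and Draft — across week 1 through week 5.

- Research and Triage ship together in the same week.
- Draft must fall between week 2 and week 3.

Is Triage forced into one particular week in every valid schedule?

No

Triage can be week 1 (e.g. Draft=week 2; Triage=week 1; Research=week 1; Handover=week 1) or week 2 (e.g. Draft in week 2; Research in week 2; Handover in week 1; Triage in week 2).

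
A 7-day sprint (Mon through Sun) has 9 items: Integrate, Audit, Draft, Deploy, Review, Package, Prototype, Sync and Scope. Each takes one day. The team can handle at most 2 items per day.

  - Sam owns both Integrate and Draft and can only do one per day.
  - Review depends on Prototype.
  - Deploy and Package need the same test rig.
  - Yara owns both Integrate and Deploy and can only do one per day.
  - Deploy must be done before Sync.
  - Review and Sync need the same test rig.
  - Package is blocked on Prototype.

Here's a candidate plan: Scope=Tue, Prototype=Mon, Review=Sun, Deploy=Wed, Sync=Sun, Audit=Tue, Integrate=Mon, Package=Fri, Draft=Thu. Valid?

Invalid. Review and Sync need the same test rig.

Sam owns both Integrate and Draft and can only do one per day — holds.
Review depends on Prototype — holds.
Package is blocked on Prototype — holds.
The team can handle at most 2 items per day — holds.
Deploy and Package need the same test rig — holds.
Deploy must be done before Sync — holds.
Yara owns both Integrate and Deploy and can only do one per day — holds.
Review and Sync need the same test rig — violated.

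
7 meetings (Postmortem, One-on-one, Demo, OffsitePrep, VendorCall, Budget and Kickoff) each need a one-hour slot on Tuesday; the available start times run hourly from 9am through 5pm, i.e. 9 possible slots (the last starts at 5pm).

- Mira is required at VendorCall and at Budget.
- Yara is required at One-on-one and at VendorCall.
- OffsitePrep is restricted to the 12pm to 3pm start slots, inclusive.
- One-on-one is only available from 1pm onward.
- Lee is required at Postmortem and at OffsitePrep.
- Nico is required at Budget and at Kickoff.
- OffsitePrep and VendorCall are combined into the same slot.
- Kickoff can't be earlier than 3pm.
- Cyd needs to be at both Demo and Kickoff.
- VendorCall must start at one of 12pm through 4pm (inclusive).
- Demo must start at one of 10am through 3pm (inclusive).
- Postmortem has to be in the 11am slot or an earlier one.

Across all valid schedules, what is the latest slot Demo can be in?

3pm

Demo is available from 10am; Demo's own window allows nothing later than 3pm.
Demo at 3pm is achievable: One-on-one -> 1pm, Demo -> 3pm, Postmortem -> 9am, OffsitePrep -> 12pm, VendorCall -> 12pm, Kickoff -> 4pm, Budget -> 9am.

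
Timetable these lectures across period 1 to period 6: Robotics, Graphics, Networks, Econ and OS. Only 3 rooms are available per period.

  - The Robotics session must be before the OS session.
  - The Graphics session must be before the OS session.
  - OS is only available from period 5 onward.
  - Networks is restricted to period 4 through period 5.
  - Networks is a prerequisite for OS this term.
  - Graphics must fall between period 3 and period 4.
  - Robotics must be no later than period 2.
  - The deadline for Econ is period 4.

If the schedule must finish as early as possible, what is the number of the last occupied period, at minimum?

5

The precedence chain requires at least 2 distinct periods.
With at most 3 per period and 5 lectures, at least 2 periods are needed.
OS can't be placed before period 5, so the schedule must run through at least period 5.
5 works (last occupied period: period 5): for example Networks in period 4; Robotics in period 1; OS in period 5; Econ in period 1; Graphics in period 3.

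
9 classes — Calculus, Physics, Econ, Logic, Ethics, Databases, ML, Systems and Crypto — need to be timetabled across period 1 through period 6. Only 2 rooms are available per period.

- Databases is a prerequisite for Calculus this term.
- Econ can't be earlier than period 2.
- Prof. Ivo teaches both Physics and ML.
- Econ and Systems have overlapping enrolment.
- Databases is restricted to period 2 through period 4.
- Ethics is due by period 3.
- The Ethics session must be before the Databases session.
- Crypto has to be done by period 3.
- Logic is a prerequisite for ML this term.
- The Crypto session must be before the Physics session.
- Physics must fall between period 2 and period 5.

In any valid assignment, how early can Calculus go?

Precedence pushes Calculus to at least period 3.
Calculus at period 3 is achievable: Logic=period 4, Systems=period 4, Physics=period 2, Databases=period 2, Econ=period 3, ML=period 5, Calculus=period 3, Crypto=period 1, Ethics=period 1.

period 3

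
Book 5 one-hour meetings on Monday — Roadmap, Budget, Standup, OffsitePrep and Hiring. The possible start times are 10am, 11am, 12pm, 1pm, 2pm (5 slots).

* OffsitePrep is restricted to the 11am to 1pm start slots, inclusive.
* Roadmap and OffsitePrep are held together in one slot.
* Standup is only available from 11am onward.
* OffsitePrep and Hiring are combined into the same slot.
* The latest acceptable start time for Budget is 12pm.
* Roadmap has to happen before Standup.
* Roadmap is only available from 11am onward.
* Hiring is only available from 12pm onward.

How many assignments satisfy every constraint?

9

Splitting on Roadmap: it can be 12pm (6), 1pm (3). Listing each branch's schedules as (Budget, Standup, OffsitePrep, Hiring):
Roadmap=12pm: (10am,1pm,12pm,12pm) (10am,2pm,12pm,12pm) (11am,1pm,12pm,12pm) (11am,2pm,12pm,12pm) (12pm,1pm,12pm,12pm) (12pm,2pm,12pm,12pm) — 6.
Roadmap=1pm: (10am,2pm,1pm,1pm) (11am,2pm,1pm,1pm) (12pm,2pm,1pm,1pm) — 3.
Summing: 6 + 3 = 9.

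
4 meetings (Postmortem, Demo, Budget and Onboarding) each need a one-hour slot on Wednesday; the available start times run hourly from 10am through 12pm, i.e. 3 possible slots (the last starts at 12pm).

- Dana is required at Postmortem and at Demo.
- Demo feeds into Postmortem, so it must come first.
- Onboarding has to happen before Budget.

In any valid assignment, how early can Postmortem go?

11am

Precedence pushes Postmortem to at least 11am.
Postmortem at 11am is achievable: Onboarding -> 10am, Demo -> 10am, Budget -> 11am, Postmortem -> 11am.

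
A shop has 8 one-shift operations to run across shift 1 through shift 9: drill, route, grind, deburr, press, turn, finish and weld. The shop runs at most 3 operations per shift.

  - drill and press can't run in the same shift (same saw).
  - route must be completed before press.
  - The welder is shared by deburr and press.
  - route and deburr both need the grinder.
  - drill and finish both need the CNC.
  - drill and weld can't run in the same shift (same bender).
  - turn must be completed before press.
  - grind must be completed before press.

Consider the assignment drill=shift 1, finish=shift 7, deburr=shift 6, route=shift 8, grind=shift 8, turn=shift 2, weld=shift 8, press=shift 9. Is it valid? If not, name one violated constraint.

Yes

route must be completed before press — holds.
The shop runs at most 3 operations per shift — holds.
route and deburr both need the grinder — holds.
The welder is shared by deburr and press — holds.
turn must be completed before press — holds.
drill and weld can't run in the same shift (same bender) — holds.
drill and finish both need the CNC — holds.
grind must be completed before press — holds.
drill and press can't run in the same shift (same saw) — holds.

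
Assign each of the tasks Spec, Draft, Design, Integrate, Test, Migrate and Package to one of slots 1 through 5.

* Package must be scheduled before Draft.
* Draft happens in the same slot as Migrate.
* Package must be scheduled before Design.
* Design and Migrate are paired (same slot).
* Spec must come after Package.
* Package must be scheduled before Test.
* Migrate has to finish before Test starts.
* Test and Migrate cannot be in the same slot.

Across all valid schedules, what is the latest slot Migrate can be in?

Migrate must be in the same slot as Draft, which can't be before 2, so Migrate is at least 2; downstream work caps Migrate at 4.
Migrate at 4 is achievable: Design -> 4; Test -> 5; Draft -> 4; Package -> 1; Spec -> 2; Migrate -> 4; Integrate -> 1.

4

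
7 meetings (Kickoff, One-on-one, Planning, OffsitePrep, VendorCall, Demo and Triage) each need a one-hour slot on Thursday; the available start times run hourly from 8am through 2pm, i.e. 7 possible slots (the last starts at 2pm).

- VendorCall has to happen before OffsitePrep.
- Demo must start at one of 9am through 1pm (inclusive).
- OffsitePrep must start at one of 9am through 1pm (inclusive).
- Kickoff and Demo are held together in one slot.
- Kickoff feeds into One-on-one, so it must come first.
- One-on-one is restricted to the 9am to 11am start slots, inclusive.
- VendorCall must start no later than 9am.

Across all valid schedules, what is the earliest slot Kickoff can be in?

Kickoff must be in the same slot as Demo, which can't be before 9am, so Kickoff is at least 9am; downstream work caps Kickoff at 10am.
Kickoff at 9am is achievable: Demo in 9am, VendorCall in 8am, Planning in 8am, Kickoff in 9am, Triage in 8am, One-on-one in 10am, OffsitePrep in 9am.

9am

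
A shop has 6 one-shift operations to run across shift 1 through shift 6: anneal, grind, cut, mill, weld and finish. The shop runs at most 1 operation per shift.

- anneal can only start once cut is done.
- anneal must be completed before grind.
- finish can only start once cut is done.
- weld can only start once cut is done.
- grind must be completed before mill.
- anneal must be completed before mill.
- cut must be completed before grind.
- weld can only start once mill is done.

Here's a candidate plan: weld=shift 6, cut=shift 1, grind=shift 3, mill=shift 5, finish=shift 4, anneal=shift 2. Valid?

Valid

grind must be completed before mill — holds.
anneal can only start once cut is done — holds.
finish can only start once cut is done — holds.
The shop runs at most 1 operation per shift — holds.
anneal must be completed before mill — holds.
cut must be completed before grind — holds.
anneal must be completed before grind — holds.
weld can only start once cut is done — holds.
weld can only start once mill is done — holds.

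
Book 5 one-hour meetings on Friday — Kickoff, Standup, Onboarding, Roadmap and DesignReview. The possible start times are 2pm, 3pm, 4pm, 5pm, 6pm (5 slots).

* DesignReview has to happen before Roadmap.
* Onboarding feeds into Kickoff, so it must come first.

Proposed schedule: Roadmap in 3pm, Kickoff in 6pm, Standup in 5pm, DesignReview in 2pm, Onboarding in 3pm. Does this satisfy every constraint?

Yes, all constraints hold

DesignReview has to happen before Roadmap — holds.
Onboarding feeds into Kickoff, so it must come first — holds.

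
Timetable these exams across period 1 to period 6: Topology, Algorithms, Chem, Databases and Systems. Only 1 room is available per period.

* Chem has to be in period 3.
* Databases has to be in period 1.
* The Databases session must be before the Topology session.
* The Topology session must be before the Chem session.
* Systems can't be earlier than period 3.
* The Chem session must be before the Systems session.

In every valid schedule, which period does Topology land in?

Databases is fixed at period 1 and must come before Topology, so Topology is at least period 2.
Chem is fixed at period 3 and must come after Topology, so Topology is at most period 2.
So Topology must be period 2.

period 2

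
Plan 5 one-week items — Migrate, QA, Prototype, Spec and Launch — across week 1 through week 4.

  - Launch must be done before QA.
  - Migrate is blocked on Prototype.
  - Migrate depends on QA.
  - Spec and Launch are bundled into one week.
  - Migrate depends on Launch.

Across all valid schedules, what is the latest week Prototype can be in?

Downstream work caps Prototype at week 3.
Prototype at week 3 is achievable: QA=week 2; Migrate=week 4; Spec=week 1; Launch=week 1; Prototype=week 3.

week 3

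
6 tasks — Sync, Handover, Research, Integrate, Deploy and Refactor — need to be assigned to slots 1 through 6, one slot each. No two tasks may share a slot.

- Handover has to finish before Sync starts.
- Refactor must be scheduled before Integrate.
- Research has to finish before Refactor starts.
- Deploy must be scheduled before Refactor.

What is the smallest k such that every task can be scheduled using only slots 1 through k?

The precedence chain requires at least 3 distinct slots.
With at most 1 per slot and 6 tasks, at least 6 slots are needed.
6 works (last occupied slot: 6): for example Research=1; Refactor=3; Sync=5; Deploy=2; Handover=4; Integrate=6.

6 slots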